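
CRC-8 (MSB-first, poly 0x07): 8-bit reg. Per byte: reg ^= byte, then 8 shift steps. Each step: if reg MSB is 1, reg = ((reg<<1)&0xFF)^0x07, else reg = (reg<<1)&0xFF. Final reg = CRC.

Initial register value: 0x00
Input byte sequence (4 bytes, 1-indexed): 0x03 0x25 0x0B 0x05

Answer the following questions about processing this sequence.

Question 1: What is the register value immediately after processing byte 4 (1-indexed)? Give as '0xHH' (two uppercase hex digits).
Answer: 0x35

Derivation:
After byte 1 (0x03): reg=0x09
After byte 2 (0x25): reg=0xC4
After byte 3 (0x0B): reg=0x63
After byte 4 (0x05): reg=0x35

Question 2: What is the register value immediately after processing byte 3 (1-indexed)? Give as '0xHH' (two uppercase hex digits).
After byte 1 (0x03): reg=0x09
After byte 2 (0x25): reg=0xC4
After byte 3 (0x0B): reg=0x63

Answer: 0x63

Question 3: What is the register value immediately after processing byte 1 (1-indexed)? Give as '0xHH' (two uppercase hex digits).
Answer: 0x09

Derivation:
After byte 1 (0x03): reg=0x09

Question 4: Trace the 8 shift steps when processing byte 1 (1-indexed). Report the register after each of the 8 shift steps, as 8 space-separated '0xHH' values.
Answer: 0x06 0x0C 0x18 0x30 0x60 0xC0 0x87 0x09

Derivation:
Register before byte 1: 0x00
After XOR with byte 0x03: 0x03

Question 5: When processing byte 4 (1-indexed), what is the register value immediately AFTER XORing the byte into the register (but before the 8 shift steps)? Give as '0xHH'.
Register before byte 4: 0x63
Byte 4: 0x05
0x63 XOR 0x05 = 0x66

Answer: 0x66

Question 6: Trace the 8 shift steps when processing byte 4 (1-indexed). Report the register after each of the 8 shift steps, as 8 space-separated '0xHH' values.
Answer: 0xCC 0x9F 0x39 0x72 0xE4 0xCF 0x99 0x35

Derivation:
After byte 1 (0x03): reg=0x09
After byte 2 (0x25): reg=0xC4
After byte 3 (0x0B): reg=0x63
Register before byte 4: 0x63
After XOR with byte 0x05: 0x66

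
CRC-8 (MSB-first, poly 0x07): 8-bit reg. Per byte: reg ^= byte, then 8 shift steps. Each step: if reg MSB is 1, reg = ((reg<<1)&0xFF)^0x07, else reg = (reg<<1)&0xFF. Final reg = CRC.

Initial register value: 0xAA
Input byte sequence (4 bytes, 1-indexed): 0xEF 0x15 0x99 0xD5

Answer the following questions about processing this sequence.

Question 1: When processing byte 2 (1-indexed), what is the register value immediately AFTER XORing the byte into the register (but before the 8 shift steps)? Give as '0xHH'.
Answer: 0xC9

Derivation:
Register before byte 2: 0xDC
Byte 2: 0x15
0xDC XOR 0x15 = 0xC9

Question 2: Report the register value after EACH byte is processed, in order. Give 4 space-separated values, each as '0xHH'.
0xDC 0x71 0x96 0xCE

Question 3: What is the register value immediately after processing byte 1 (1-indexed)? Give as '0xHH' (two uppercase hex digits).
Answer: 0xDC

Derivation:
After byte 1 (0xEF): reg=0xDC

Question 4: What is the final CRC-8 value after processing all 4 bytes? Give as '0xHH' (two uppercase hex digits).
Answer: 0xCE

Derivation:
After byte 1 (0xEF): reg=0xDC
After byte 2 (0x15): reg=0x71
After byte 3 (0x99): reg=0x96
After byte 4 (0xD5): reg=0xCE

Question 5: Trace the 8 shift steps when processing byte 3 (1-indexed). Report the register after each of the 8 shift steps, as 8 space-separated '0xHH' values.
After byte 1 (0xEF): reg=0xDC
After byte 2 (0x15): reg=0x71
Register before byte 3: 0x71
After XOR with byte 0x99: 0xE8

Answer: 0xD7 0xA9 0x55 0xAA 0x53 0xA6 0x4B 0x96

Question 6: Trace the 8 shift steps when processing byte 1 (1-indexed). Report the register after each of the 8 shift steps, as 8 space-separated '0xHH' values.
Answer: 0x8A 0x13 0x26 0x4C 0x98 0x37 0x6E 0xDC

Derivation:
Register before byte 1: 0xAA
After XOR with byte 0xEF: 0x45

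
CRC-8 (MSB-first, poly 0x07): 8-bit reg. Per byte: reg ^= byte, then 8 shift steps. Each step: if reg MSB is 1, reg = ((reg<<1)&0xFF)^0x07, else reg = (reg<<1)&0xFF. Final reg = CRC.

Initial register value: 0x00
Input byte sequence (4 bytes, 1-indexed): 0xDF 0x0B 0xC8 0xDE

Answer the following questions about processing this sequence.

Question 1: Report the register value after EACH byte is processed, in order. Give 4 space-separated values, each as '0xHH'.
0x13 0x48 0x89 0xA2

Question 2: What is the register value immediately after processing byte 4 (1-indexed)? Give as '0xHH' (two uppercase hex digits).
Answer: 0xA2

Derivation:
After byte 1 (0xDF): reg=0x13
After byte 2 (0x0B): reg=0x48
After byte 3 (0xC8): reg=0x89
After byte 4 (0xDE): reg=0xA2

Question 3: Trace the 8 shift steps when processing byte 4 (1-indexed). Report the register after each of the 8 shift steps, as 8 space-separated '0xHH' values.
Answer: 0xAE 0x5B 0xB6 0x6B 0xD6 0xAB 0x51 0xA2

Derivation:
After byte 1 (0xDF): reg=0x13
After byte 2 (0x0B): reg=0x48
After byte 3 (0xC8): reg=0x89
Register before byte 4: 0x89
After XOR with byte 0xDE: 0x57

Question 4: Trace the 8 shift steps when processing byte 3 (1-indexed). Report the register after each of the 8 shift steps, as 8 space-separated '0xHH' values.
After byte 1 (0xDF): reg=0x13
After byte 2 (0x0B): reg=0x48
Register before byte 3: 0x48
After XOR with byte 0xC8: 0x80

Answer: 0x07 0x0E 0x1C 0x38 0x70 0xE0 0xC7 0x89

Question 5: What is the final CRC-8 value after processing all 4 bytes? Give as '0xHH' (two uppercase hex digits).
Answer: 0xA2

Derivation:
After byte 1 (0xDF): reg=0x13
After byte 2 (0x0B): reg=0x48
After byte 3 (0xC8): reg=0x89
After byte 4 (0xDE): reg=0xA2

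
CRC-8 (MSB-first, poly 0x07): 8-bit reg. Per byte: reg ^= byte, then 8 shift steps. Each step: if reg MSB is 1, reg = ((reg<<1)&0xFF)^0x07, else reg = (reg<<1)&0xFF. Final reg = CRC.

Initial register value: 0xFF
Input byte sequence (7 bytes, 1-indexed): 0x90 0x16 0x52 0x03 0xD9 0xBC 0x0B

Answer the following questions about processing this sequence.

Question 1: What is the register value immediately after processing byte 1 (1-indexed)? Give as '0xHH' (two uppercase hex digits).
After byte 1 (0x90): reg=0x0A

Answer: 0x0A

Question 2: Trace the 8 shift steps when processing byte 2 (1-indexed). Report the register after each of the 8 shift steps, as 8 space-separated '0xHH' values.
After byte 1 (0x90): reg=0x0A
Register before byte 2: 0x0A
After XOR with byte 0x16: 0x1C

Answer: 0x38 0x70 0xE0 0xC7 0x89 0x15 0x2A 0x54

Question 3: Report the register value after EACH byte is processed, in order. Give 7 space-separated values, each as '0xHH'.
0x0A 0x54 0x12 0x77 0x43 0xF3 0xE6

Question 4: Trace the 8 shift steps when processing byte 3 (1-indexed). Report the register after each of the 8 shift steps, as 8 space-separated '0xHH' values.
After byte 1 (0x90): reg=0x0A
After byte 2 (0x16): reg=0x54
Register before byte 3: 0x54
After XOR with byte 0x52: 0x06

Answer: 0x0C 0x18 0x30 0x60 0xC0 0x87 0x09 0x12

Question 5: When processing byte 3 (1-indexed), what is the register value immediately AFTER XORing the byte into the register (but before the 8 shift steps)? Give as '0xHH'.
Answer: 0x06

Derivation:
Register before byte 3: 0x54
Byte 3: 0x52
0x54 XOR 0x52 = 0x06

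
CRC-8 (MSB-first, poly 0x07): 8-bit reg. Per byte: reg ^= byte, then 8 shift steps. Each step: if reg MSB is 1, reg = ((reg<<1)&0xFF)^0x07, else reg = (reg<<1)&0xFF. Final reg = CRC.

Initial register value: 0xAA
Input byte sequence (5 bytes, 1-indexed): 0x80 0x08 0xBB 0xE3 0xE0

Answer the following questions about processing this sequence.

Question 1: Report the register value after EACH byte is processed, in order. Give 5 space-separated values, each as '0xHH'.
0xD6 0x14 0x44 0x7C 0xDD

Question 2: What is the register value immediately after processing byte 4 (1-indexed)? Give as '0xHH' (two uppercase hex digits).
Answer: 0x7C

Derivation:
After byte 1 (0x80): reg=0xD6
After byte 2 (0x08): reg=0x14
After byte 3 (0xBB): reg=0x44
After byte 4 (0xE3): reg=0x7C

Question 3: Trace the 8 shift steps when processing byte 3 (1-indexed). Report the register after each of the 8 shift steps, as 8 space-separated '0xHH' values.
Answer: 0x59 0xB2 0x63 0xC6 0x8B 0x11 0x22 0x44

Derivation:
After byte 1 (0x80): reg=0xD6
After byte 2 (0x08): reg=0x14
Register before byte 3: 0x14
After XOR with byte 0xBB: 0xAF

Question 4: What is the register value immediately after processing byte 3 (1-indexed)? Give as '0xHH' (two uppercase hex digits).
After byte 1 (0x80): reg=0xD6
After byte 2 (0x08): reg=0x14
After byte 3 (0xBB): reg=0x44

Answer: 0x44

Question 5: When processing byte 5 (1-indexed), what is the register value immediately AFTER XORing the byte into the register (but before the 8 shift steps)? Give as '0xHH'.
Register before byte 5: 0x7C
Byte 5: 0xE0
0x7C XOR 0xE0 = 0x9C

Answer: 0x9C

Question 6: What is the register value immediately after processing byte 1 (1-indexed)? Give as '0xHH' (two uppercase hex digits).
Answer: 0xD6

Derivation:
After byte 1 (0x80): reg=0xD6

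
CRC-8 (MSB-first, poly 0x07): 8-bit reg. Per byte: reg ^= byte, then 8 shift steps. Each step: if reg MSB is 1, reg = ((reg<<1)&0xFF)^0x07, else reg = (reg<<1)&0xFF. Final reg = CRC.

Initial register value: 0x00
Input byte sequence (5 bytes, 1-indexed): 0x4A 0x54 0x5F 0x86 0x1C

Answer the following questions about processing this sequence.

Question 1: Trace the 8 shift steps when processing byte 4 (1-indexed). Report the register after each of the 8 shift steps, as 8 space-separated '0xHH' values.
After byte 1 (0x4A): reg=0xF1
After byte 2 (0x54): reg=0x72
After byte 3 (0x5F): reg=0xC3
Register before byte 4: 0xC3
After XOR with byte 0x86: 0x45

Answer: 0x8A 0x13 0x26 0x4C 0x98 0x37 0x6E 0xDC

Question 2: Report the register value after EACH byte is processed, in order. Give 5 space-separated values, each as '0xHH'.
0xF1 0x72 0xC3 0xDC 0x4E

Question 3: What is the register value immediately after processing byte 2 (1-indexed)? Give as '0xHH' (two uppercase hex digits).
Answer: 0x72

Derivation:
After byte 1 (0x4A): reg=0xF1
After byte 2 (0x54): reg=0x72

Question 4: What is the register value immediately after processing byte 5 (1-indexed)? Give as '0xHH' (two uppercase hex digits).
After byte 1 (0x4A): reg=0xF1
After byte 2 (0x54): reg=0x72
After byte 3 (0x5F): reg=0xC3
After byte 4 (0x86): reg=0xDC
After byte 5 (0x1C): reg=0x4E

Answer: 0x4E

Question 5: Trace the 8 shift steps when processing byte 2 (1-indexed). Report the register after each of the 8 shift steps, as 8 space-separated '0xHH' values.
After byte 1 (0x4A): reg=0xF1
Register before byte 2: 0xF1
After XOR with byte 0x54: 0xA5

Answer: 0x4D 0x9A 0x33 0x66 0xCC 0x9F 0x39 0x72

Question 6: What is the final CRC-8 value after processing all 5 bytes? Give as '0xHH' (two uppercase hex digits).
Answer: 0x4E

Derivation:
After byte 1 (0x4A): reg=0xF1
After byte 2 (0x54): reg=0x72
After byte 3 (0x5F): reg=0xC3
After byte 4 (0x86): reg=0xDC
After byte 5 (0x1C): reg=0x4E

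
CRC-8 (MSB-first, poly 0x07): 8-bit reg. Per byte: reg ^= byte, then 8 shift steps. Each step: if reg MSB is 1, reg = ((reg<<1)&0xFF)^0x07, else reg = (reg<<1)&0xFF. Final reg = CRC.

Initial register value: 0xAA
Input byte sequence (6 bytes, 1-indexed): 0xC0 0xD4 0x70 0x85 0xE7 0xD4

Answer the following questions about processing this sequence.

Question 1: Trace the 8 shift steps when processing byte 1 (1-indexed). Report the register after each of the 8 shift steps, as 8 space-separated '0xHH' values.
Answer: 0xD4 0xAF 0x59 0xB2 0x63 0xC6 0x8B 0x11

Derivation:
Register before byte 1: 0xAA
After XOR with byte 0xC0: 0x6A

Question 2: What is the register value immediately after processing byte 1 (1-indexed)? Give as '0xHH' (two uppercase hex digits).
After byte 1 (0xC0): reg=0x11

Answer: 0x11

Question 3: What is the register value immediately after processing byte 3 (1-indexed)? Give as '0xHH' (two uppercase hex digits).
Answer: 0xFB

Derivation:
After byte 1 (0xC0): reg=0x11
After byte 2 (0xD4): reg=0x55
After byte 3 (0x70): reg=0xFB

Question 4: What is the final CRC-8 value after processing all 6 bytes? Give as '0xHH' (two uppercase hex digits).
Answer: 0x41

Derivation:
After byte 1 (0xC0): reg=0x11
After byte 2 (0xD4): reg=0x55
After byte 3 (0x70): reg=0xFB
After byte 4 (0x85): reg=0x7D
After byte 5 (0xE7): reg=0xCF
After byte 6 (0xD4): reg=0x41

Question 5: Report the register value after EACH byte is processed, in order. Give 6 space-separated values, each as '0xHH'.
0x11 0x55 0xFB 0x7D 0xCF 0x41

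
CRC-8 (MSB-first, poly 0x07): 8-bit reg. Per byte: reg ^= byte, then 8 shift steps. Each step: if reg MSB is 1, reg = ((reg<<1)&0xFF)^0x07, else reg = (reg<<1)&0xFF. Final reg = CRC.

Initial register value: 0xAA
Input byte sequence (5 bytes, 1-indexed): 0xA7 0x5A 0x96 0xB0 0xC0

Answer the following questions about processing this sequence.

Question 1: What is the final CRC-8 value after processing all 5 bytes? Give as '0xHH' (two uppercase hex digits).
Answer: 0x41

Derivation:
After byte 1 (0xA7): reg=0x23
After byte 2 (0x5A): reg=0x68
After byte 3 (0x96): reg=0xF4
After byte 4 (0xB0): reg=0xDB
After byte 5 (0xC0): reg=0x41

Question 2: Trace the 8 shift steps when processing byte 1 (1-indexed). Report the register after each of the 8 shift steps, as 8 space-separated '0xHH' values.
Answer: 0x1A 0x34 0x68 0xD0 0xA7 0x49 0x92 0x23

Derivation:
Register before byte 1: 0xAA
After XOR with byte 0xA7: 0x0D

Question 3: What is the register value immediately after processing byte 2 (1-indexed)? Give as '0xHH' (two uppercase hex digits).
Answer: 0x68

Derivation:
After byte 1 (0xA7): reg=0x23
After byte 2 (0x5A): reg=0x68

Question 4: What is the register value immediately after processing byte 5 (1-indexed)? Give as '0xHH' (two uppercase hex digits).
Answer: 0x41

Derivation:
After byte 1 (0xA7): reg=0x23
After byte 2 (0x5A): reg=0x68
After byte 3 (0x96): reg=0xF4
After byte 4 (0xB0): reg=0xDB
After byte 5 (0xC0): reg=0x41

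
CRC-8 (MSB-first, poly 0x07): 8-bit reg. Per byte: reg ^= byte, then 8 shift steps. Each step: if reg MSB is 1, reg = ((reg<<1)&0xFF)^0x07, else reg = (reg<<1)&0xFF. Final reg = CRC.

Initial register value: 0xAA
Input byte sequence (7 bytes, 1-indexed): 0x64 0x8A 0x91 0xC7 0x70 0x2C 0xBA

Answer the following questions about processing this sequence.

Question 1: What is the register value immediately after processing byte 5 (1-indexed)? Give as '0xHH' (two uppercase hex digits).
Answer: 0xB3

Derivation:
After byte 1 (0x64): reg=0x64
After byte 2 (0x8A): reg=0x84
After byte 3 (0x91): reg=0x6B
After byte 4 (0xC7): reg=0x4D
After byte 5 (0x70): reg=0xB3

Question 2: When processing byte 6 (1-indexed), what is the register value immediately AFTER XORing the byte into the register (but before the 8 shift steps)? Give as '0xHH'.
Answer: 0x9F

Derivation:
Register before byte 6: 0xB3
Byte 6: 0x2C
0xB3 XOR 0x2C = 0x9F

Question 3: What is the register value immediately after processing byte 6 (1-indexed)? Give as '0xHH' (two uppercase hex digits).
Answer: 0xD4

Derivation:
After byte 1 (0x64): reg=0x64
After byte 2 (0x8A): reg=0x84
After byte 3 (0x91): reg=0x6B
After byte 4 (0xC7): reg=0x4D
After byte 5 (0x70): reg=0xB3
After byte 6 (0x2C): reg=0xD4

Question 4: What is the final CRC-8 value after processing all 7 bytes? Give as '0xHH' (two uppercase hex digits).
Answer: 0x0D

Derivation:
After byte 1 (0x64): reg=0x64
After byte 2 (0x8A): reg=0x84
After byte 3 (0x91): reg=0x6B
After byte 4 (0xC7): reg=0x4D
After byte 5 (0x70): reg=0xB3
After byte 6 (0x2C): reg=0xD4
After byte 7 (0xBA): reg=0x0D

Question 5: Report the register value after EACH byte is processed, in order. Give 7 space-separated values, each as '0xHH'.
0x64 0x84 0x6B 0x4D 0xB3 0xD4 0x0D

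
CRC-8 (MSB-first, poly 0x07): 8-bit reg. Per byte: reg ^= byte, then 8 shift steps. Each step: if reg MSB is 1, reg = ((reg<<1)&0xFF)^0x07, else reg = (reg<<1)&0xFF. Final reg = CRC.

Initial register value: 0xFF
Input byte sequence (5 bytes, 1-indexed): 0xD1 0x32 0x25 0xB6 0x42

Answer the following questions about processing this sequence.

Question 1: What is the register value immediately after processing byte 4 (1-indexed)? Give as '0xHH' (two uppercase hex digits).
Answer: 0xD9

Derivation:
After byte 1 (0xD1): reg=0xCA
After byte 2 (0x32): reg=0xE6
After byte 3 (0x25): reg=0x47
After byte 4 (0xB6): reg=0xD9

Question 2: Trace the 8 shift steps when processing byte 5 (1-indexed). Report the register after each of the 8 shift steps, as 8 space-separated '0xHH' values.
After byte 1 (0xD1): reg=0xCA
After byte 2 (0x32): reg=0xE6
After byte 3 (0x25): reg=0x47
After byte 4 (0xB6): reg=0xD9
Register before byte 5: 0xD9
After XOR with byte 0x42: 0x9B

Answer: 0x31 0x62 0xC4 0x8F 0x19 0x32 0x64 0xC8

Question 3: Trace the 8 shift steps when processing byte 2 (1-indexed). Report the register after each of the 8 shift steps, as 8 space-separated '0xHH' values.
Answer: 0xF7 0xE9 0xD5 0xAD 0x5D 0xBA 0x73 0xE6

Derivation:
After byte 1 (0xD1): reg=0xCA
Register before byte 2: 0xCA
After XOR with byte 0x32: 0xF8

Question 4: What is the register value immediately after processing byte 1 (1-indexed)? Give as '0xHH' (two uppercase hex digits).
Answer: 0xCA

Derivation:
After byte 1 (0xD1): reg=0xCA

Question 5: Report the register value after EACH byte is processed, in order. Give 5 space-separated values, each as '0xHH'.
0xCA 0xE6 0x47 0xD9 0xC8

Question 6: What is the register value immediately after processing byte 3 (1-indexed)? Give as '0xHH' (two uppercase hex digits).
After byte 1 (0xD1): reg=0xCA
After byte 2 (0x32): reg=0xE6
After byte 3 (0x25): reg=0x47

Answer: 0x47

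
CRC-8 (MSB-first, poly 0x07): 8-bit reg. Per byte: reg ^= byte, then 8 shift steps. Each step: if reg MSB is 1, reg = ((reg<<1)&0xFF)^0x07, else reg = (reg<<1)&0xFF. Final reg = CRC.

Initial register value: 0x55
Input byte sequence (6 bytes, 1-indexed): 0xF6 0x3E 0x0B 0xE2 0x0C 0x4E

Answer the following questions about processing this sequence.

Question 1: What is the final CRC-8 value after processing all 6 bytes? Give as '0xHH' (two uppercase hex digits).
After byte 1 (0xF6): reg=0x60
After byte 2 (0x3E): reg=0x9D
After byte 3 (0x0B): reg=0xEB
After byte 4 (0xE2): reg=0x3F
After byte 5 (0x0C): reg=0x99
After byte 6 (0x4E): reg=0x2B

Answer: 0x2B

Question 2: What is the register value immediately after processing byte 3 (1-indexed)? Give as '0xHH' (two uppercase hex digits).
Answer: 0xEB

Derivation:
After byte 1 (0xF6): reg=0x60
After byte 2 (0x3E): reg=0x9D
After byte 3 (0x0B): reg=0xEB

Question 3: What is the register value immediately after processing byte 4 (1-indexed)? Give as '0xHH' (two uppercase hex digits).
After byte 1 (0xF6): reg=0x60
After byte 2 (0x3E): reg=0x9D
After byte 3 (0x0B): reg=0xEB
After byte 4 (0xE2): reg=0x3F

Answer: 0x3F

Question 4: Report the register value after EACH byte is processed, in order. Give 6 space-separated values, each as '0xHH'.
0x60 0x9D 0xEB 0x3F 0x99 0x2B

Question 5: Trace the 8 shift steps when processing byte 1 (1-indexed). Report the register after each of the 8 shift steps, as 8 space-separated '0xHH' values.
Answer: 0x41 0x82 0x03 0x06 0x0C 0x18 0x30 0x60

Derivation:
Register before byte 1: 0x55
After XOR with byte 0xF6: 0xA3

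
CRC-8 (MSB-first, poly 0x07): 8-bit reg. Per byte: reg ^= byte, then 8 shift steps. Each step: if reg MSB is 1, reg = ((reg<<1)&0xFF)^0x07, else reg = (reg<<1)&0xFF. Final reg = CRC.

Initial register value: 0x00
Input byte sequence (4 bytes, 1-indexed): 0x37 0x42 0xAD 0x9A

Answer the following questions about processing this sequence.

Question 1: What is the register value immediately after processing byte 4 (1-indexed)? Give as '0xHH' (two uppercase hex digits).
Answer: 0xA5

Derivation:
After byte 1 (0x37): reg=0x85
After byte 2 (0x42): reg=0x5B
After byte 3 (0xAD): reg=0xCC
After byte 4 (0x9A): reg=0xA5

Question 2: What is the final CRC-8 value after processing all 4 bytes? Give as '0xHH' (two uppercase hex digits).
Answer: 0xA5

Derivation:
After byte 1 (0x37): reg=0x85
After byte 2 (0x42): reg=0x5B
After byte 3 (0xAD): reg=0xCC
After byte 4 (0x9A): reg=0xA5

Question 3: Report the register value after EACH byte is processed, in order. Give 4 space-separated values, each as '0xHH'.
0x85 0x5B 0xCC 0xA5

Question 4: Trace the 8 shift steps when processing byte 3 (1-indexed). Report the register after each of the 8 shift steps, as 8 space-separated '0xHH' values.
After byte 1 (0x37): reg=0x85
After byte 2 (0x42): reg=0x5B
Register before byte 3: 0x5B
After XOR with byte 0xAD: 0xF6

Answer: 0xEB 0xD1 0xA5 0x4D 0x9A 0x33 0x66 0xCC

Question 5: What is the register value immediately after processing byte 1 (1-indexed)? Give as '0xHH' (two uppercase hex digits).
Answer: 0x85

Derivation:
After byte 1 (0x37): reg=0x85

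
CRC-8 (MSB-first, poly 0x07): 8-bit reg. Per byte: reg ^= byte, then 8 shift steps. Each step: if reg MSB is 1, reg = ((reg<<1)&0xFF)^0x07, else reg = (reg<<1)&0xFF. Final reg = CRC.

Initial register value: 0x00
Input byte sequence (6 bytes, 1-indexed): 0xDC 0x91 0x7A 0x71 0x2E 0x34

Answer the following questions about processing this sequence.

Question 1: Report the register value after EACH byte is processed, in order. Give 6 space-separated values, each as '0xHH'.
0x1A 0xB8 0x40 0x97 0x26 0x7E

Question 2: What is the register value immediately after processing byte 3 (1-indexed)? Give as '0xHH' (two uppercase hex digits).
After byte 1 (0xDC): reg=0x1A
After byte 2 (0x91): reg=0xB8
After byte 3 (0x7A): reg=0x40

Answer: 0x40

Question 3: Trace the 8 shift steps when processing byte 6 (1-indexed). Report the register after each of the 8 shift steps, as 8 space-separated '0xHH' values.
Answer: 0x24 0x48 0x90 0x27 0x4E 0x9C 0x3F 0x7E

Derivation:
After byte 1 (0xDC): reg=0x1A
After byte 2 (0x91): reg=0xB8
After byte 3 (0x7A): reg=0x40
After byte 4 (0x71): reg=0x97
After byte 5 (0x2E): reg=0x26
Register before byte 6: 0x26
After XOR with byte 0x34: 0x12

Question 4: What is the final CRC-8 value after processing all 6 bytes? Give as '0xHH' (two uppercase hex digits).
After byte 1 (0xDC): reg=0x1A
After byte 2 (0x91): reg=0xB8
After byte 3 (0x7A): reg=0x40
After byte 4 (0x71): reg=0x97
After byte 5 (0x2E): reg=0x26
After byte 6 (0x34): reg=0x7E

Answer: 0x7E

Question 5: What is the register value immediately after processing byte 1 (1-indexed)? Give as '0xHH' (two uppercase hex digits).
Answer: 0x1A

Derivation:
After byte 1 (0xDC): reg=0x1A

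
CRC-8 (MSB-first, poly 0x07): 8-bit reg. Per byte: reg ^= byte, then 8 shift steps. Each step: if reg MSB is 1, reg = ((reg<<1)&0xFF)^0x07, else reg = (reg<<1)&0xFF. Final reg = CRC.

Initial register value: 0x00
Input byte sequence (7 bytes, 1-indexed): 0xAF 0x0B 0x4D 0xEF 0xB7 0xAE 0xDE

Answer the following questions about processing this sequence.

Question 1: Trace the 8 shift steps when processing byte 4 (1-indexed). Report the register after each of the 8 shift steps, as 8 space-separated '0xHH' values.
Answer: 0x21 0x42 0x84 0x0F 0x1E 0x3C 0x78 0xF0

Derivation:
After byte 1 (0xAF): reg=0x44
After byte 2 (0x0B): reg=0xEA
After byte 3 (0x4D): reg=0x7C
Register before byte 4: 0x7C
After XOR with byte 0xEF: 0x93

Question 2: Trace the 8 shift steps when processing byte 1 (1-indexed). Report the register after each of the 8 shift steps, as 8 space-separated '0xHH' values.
Answer: 0x59 0xB2 0x63 0xC6 0x8B 0x11 0x22 0x44

Derivation:
Register before byte 1: 0x00
After XOR with byte 0xAF: 0xAF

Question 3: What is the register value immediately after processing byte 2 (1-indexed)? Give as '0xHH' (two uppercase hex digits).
Answer: 0xEA

Derivation:
After byte 1 (0xAF): reg=0x44
After byte 2 (0x0B): reg=0xEA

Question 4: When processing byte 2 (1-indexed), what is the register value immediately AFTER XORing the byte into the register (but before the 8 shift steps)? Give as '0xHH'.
Register before byte 2: 0x44
Byte 2: 0x0B
0x44 XOR 0x0B = 0x4F

Answer: 0x4F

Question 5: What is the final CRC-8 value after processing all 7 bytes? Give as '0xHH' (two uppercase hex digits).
Answer: 0x4A

Derivation:
After byte 1 (0xAF): reg=0x44
After byte 2 (0x0B): reg=0xEA
After byte 3 (0x4D): reg=0x7C
After byte 4 (0xEF): reg=0xF0
After byte 5 (0xB7): reg=0xD2
After byte 6 (0xAE): reg=0x73
After byte 7 (0xDE): reg=0x4A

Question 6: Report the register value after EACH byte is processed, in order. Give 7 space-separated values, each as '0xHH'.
0x44 0xEA 0x7C 0xF0 0xD2 0x73 0x4A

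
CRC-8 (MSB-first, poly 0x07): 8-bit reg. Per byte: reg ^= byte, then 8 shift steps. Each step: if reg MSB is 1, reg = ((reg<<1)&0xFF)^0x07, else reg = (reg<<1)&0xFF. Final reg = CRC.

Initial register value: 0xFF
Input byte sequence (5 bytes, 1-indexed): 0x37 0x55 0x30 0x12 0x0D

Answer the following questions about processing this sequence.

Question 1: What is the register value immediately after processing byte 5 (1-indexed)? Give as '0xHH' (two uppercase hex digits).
Answer: 0x4B

Derivation:
After byte 1 (0x37): reg=0x76
After byte 2 (0x55): reg=0xE9
After byte 3 (0x30): reg=0x01
After byte 4 (0x12): reg=0x79
After byte 5 (0x0D): reg=0x4B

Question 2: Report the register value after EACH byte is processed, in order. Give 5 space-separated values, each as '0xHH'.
0x76 0xE9 0x01 0x79 0x4B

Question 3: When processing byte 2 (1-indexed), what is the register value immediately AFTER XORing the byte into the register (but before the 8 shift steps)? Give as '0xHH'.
Register before byte 2: 0x76
Byte 2: 0x55
0x76 XOR 0x55 = 0x23

Answer: 0x23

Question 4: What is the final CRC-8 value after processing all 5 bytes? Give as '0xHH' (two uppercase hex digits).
Answer: 0x4B

Derivation:
After byte 1 (0x37): reg=0x76
After byte 2 (0x55): reg=0xE9
After byte 3 (0x30): reg=0x01
After byte 4 (0x12): reg=0x79
After byte 5 (0x0D): reg=0x4B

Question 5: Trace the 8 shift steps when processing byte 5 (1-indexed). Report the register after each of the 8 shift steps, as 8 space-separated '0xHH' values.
Answer: 0xE8 0xD7 0xA9 0x55 0xAA 0x53 0xA6 0x4B

Derivation:
After byte 1 (0x37): reg=0x76
After byte 2 (0x55): reg=0xE9
After byte 3 (0x30): reg=0x01
After byte 4 (0x12): reg=0x79
Register before byte 5: 0x79
After XOR with byte 0x0D: 0x74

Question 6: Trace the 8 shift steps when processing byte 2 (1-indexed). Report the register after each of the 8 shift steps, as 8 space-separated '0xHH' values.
Answer: 0x46 0x8C 0x1F 0x3E 0x7C 0xF8 0xF7 0xE9

Derivation:
After byte 1 (0x37): reg=0x76
Register before byte 2: 0x76
After XOR with byte 0x55: 0x23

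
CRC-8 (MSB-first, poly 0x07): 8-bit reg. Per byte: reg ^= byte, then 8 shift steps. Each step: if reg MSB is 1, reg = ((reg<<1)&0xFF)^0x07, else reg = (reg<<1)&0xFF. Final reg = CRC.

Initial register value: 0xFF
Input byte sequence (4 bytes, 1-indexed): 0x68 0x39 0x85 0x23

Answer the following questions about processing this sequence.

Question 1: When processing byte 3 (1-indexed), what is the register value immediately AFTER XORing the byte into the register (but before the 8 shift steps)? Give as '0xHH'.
Register before byte 3: 0x25
Byte 3: 0x85
0x25 XOR 0x85 = 0xA0

Answer: 0xA0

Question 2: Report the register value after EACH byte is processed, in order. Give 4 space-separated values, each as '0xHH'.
0xEC 0x25 0x69 0xF1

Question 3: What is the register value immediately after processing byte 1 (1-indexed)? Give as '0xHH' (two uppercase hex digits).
After byte 1 (0x68): reg=0xEC

Answer: 0xEC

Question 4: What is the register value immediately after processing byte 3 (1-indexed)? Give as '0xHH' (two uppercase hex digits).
Answer: 0x69

Derivation:
After byte 1 (0x68): reg=0xEC
After byte 2 (0x39): reg=0x25
After byte 3 (0x85): reg=0x69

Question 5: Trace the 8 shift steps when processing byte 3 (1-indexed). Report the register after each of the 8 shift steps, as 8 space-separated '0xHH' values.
Answer: 0x47 0x8E 0x1B 0x36 0x6C 0xD8 0xB7 0x69

Derivation:
After byte 1 (0x68): reg=0xEC
After byte 2 (0x39): reg=0x25
Register before byte 3: 0x25
After XOR with byte 0x85: 0xA0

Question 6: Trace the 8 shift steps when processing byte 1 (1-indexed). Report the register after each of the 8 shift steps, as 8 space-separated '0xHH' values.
Register before byte 1: 0xFF
After XOR with byte 0x68: 0x97

Answer: 0x29 0x52 0xA4 0x4F 0x9E 0x3B 0x76 0xEC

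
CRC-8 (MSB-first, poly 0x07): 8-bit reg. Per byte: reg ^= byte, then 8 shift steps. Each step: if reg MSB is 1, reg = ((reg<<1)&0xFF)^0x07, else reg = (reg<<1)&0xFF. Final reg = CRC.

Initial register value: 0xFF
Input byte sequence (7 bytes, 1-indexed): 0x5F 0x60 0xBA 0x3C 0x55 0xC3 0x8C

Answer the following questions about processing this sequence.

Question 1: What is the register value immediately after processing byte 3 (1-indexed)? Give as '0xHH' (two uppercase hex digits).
After byte 1 (0x5F): reg=0x69
After byte 2 (0x60): reg=0x3F
After byte 3 (0xBA): reg=0x92

Answer: 0x92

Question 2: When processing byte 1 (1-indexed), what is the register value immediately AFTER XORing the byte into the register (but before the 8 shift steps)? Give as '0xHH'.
Register before byte 1: 0xFF
Byte 1: 0x5F
0xFF XOR 0x5F = 0xA0

Answer: 0xA0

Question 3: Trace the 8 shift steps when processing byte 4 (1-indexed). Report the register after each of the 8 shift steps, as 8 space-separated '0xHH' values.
After byte 1 (0x5F): reg=0x69
After byte 2 (0x60): reg=0x3F
After byte 3 (0xBA): reg=0x92
Register before byte 4: 0x92
After XOR with byte 0x3C: 0xAE

Answer: 0x5B 0xB6 0x6B 0xD6 0xAB 0x51 0xA2 0x43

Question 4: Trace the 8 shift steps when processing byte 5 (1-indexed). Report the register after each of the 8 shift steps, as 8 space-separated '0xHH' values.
After byte 1 (0x5F): reg=0x69
After byte 2 (0x60): reg=0x3F
After byte 3 (0xBA): reg=0x92
After byte 4 (0x3C): reg=0x43
Register before byte 5: 0x43
After XOR with byte 0x55: 0x16

Answer: 0x2C 0x58 0xB0 0x67 0xCE 0x9B 0x31 0x62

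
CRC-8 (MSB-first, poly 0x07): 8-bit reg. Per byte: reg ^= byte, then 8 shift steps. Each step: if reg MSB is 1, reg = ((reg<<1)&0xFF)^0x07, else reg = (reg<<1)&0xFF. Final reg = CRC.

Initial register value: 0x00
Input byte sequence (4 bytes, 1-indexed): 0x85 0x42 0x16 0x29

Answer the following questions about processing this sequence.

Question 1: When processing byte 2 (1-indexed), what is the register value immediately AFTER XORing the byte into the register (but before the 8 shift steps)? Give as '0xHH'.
Register before byte 2: 0x92
Byte 2: 0x42
0x92 XOR 0x42 = 0xD0

Answer: 0xD0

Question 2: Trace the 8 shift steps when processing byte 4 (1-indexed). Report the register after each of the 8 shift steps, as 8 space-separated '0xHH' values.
After byte 1 (0x85): reg=0x92
After byte 2 (0x42): reg=0x3E
After byte 3 (0x16): reg=0xD8
Register before byte 4: 0xD8
After XOR with byte 0x29: 0xF1

Answer: 0xE5 0xCD 0x9D 0x3D 0x7A 0xF4 0xEF 0xD9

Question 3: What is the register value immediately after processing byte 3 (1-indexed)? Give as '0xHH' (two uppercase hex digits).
Answer: 0xD8

Derivation:
After byte 1 (0x85): reg=0x92
After byte 2 (0x42): reg=0x3E
After byte 3 (0x16): reg=0xD8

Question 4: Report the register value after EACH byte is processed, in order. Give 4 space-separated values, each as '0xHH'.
0x92 0x3E 0xD8 0xD9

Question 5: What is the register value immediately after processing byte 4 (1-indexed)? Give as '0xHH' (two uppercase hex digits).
Answer: 0xD9

Derivation:
After byte 1 (0x85): reg=0x92
After byte 2 (0x42): reg=0x3E
After byte 3 (0x16): reg=0xD8
After byte 4 (0x29): reg=0xD9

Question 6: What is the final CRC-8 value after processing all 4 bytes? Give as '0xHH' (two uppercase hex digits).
After byte 1 (0x85): reg=0x92
After byte 2 (0x42): reg=0x3E
After byte 3 (0x16): reg=0xD8
After byte 4 (0x29): reg=0xD9

Answer: 0xD9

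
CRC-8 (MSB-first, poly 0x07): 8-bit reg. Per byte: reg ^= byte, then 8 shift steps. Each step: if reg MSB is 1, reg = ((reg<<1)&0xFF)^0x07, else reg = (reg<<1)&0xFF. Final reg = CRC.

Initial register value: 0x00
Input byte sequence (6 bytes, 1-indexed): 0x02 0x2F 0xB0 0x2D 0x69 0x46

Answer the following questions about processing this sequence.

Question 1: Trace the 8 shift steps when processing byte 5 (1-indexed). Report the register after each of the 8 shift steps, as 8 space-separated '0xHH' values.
Answer: 0x9D 0x3D 0x7A 0xF4 0xEF 0xD9 0xB5 0x6D

Derivation:
After byte 1 (0x02): reg=0x0E
After byte 2 (0x2F): reg=0xE7
After byte 3 (0xB0): reg=0xA2
After byte 4 (0x2D): reg=0xA4
Register before byte 5: 0xA4
After XOR with byte 0x69: 0xCD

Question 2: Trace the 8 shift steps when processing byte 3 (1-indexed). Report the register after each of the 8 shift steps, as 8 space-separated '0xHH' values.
Answer: 0xAE 0x5B 0xB6 0x6B 0xD6 0xAB 0x51 0xA2

Derivation:
After byte 1 (0x02): reg=0x0E
After byte 2 (0x2F): reg=0xE7
Register before byte 3: 0xE7
After XOR with byte 0xB0: 0x57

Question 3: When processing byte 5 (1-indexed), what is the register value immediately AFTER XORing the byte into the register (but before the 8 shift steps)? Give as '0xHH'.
Register before byte 5: 0xA4
Byte 5: 0x69
0xA4 XOR 0x69 = 0xCD

Answer: 0xCD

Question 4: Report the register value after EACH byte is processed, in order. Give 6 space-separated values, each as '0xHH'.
0x0E 0xE7 0xA2 0xA4 0x6D 0xD1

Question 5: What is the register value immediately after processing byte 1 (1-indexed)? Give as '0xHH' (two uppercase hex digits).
Answer: 0x0E

Derivation:
After byte 1 (0x02): reg=0x0E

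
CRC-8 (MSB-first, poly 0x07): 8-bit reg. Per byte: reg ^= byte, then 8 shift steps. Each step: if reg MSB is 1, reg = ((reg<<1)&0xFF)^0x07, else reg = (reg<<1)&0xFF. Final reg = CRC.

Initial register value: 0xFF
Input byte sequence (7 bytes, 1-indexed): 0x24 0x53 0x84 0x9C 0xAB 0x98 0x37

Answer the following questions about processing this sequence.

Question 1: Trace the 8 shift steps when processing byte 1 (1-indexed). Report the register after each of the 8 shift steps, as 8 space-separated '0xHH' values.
Answer: 0xB1 0x65 0xCA 0x93 0x21 0x42 0x84 0x0F

Derivation:
Register before byte 1: 0xFF
After XOR with byte 0x24: 0xDB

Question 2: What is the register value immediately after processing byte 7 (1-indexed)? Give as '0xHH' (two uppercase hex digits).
After byte 1 (0x24): reg=0x0F
After byte 2 (0x53): reg=0x93
After byte 3 (0x84): reg=0x65
After byte 4 (0x9C): reg=0xE1
After byte 5 (0xAB): reg=0xF1
After byte 6 (0x98): reg=0x18
After byte 7 (0x37): reg=0xCD

Answer: 0xCD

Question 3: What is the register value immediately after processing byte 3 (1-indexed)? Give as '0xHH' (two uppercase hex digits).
Answer: 0x65

Derivation:
After byte 1 (0x24): reg=0x0F
After byte 2 (0x53): reg=0x93
After byte 3 (0x84): reg=0x65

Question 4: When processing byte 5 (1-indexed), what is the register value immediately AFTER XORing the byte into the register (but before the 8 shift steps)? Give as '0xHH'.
Answer: 0x4A

Derivation:
Register before byte 5: 0xE1
Byte 5: 0xAB
0xE1 XOR 0xAB = 0x4A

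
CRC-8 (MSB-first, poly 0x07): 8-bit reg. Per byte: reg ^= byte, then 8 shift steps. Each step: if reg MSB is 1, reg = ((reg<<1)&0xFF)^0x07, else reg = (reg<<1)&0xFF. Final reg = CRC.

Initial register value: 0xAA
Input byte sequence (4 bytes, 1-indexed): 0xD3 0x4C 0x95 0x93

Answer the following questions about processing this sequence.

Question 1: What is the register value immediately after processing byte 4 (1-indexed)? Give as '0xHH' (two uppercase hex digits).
Answer: 0xB8

Derivation:
After byte 1 (0xD3): reg=0x68
After byte 2 (0x4C): reg=0xFC
After byte 3 (0x95): reg=0x18
After byte 4 (0x93): reg=0xB8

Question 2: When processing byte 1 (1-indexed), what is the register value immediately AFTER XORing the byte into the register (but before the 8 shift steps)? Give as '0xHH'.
Answer: 0x79

Derivation:
Register before byte 1: 0xAA
Byte 1: 0xD3
0xAA XOR 0xD3 = 0x79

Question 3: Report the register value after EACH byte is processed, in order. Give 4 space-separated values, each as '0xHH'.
0x68 0xFC 0x18 0xB8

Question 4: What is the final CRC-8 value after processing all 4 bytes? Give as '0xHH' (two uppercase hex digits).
Answer: 0xB8

Derivation:
After byte 1 (0xD3): reg=0x68
After byte 2 (0x4C): reg=0xFC
After byte 3 (0x95): reg=0x18
After byte 4 (0x93): reg=0xB8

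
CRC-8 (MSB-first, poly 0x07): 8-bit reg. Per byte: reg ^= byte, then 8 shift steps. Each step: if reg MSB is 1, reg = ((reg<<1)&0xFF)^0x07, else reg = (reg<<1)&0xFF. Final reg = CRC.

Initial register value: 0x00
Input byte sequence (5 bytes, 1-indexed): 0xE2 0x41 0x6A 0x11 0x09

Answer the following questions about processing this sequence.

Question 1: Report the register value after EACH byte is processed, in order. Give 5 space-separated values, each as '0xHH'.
0xA0 0xA9 0x47 0xA5 0x4D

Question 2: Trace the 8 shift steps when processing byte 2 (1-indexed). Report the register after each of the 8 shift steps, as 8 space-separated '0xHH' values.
After byte 1 (0xE2): reg=0xA0
Register before byte 2: 0xA0
After XOR with byte 0x41: 0xE1

Answer: 0xC5 0x8D 0x1D 0x3A 0x74 0xE8 0xD7 0xA9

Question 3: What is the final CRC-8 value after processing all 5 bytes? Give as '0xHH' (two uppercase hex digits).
After byte 1 (0xE2): reg=0xA0
After byte 2 (0x41): reg=0xA9
After byte 3 (0x6A): reg=0x47
After byte 4 (0x11): reg=0xA5
After byte 5 (0x09): reg=0x4D

Answer: 0x4D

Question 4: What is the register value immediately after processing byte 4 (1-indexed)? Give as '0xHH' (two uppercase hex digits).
After byte 1 (0xE2): reg=0xA0
After byte 2 (0x41): reg=0xA9
After byte 3 (0x6A): reg=0x47
After byte 4 (0x11): reg=0xA5

Answer: 0xA5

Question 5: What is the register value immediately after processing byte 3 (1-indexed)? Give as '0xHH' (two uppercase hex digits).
After byte 1 (0xE2): reg=0xA0
After byte 2 (0x41): reg=0xA9
After byte 3 (0x6A): reg=0x47

Answer: 0x47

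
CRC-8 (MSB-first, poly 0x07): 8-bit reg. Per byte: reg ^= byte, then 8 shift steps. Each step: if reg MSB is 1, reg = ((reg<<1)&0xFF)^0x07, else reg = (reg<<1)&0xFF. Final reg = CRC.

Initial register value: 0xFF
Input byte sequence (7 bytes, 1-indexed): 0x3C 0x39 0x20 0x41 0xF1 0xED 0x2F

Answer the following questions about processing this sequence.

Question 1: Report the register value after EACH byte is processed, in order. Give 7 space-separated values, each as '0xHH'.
0x47 0x7D 0x94 0x25 0x22 0x63 0xE3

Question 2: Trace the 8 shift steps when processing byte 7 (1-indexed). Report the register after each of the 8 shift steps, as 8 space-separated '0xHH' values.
After byte 1 (0x3C): reg=0x47
After byte 2 (0x39): reg=0x7D
After byte 3 (0x20): reg=0x94
After byte 4 (0x41): reg=0x25
After byte 5 (0xF1): reg=0x22
After byte 6 (0xED): reg=0x63
Register before byte 7: 0x63
After XOR with byte 0x2F: 0x4C

Answer: 0x98 0x37 0x6E 0xDC 0xBF 0x79 0xF2 0xE3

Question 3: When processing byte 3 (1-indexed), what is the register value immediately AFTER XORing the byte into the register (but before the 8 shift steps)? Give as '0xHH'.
Answer: 0x5D

Derivation:
Register before byte 3: 0x7D
Byte 3: 0x20
0x7D XOR 0x20 = 0x5D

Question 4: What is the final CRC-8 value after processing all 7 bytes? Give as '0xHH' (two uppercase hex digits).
Answer: 0xE3

Derivation:
After byte 1 (0x3C): reg=0x47
After byte 2 (0x39): reg=0x7D
After byte 3 (0x20): reg=0x94
After byte 4 (0x41): reg=0x25
After byte 5 (0xF1): reg=0x22
After byte 6 (0xED): reg=0x63
After byte 7 (0x2F): reg=0xE3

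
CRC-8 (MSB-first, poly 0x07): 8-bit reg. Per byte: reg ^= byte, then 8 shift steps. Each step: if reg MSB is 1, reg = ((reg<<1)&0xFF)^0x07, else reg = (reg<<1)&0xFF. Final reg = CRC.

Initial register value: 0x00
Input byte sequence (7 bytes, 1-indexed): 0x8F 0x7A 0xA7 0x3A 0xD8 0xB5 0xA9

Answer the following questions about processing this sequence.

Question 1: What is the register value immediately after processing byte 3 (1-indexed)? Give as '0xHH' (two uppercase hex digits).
After byte 1 (0x8F): reg=0xA4
After byte 2 (0x7A): reg=0x14
After byte 3 (0xA7): reg=0x10

Answer: 0x10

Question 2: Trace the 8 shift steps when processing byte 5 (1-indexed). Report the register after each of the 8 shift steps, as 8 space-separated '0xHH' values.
Answer: 0x1C 0x38 0x70 0xE0 0xC7 0x89 0x15 0x2A

Derivation:
After byte 1 (0x8F): reg=0xA4
After byte 2 (0x7A): reg=0x14
After byte 3 (0xA7): reg=0x10
After byte 4 (0x3A): reg=0xD6
Register before byte 5: 0xD6
After XOR with byte 0xD8: 0x0E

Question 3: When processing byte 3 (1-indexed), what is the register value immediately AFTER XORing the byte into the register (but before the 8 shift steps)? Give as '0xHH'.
Register before byte 3: 0x14
Byte 3: 0xA7
0x14 XOR 0xA7 = 0xB3

Answer: 0xB3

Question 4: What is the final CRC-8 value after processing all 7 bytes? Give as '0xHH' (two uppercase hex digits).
Answer: 0x74

Derivation:
After byte 1 (0x8F): reg=0xA4
After byte 2 (0x7A): reg=0x14
After byte 3 (0xA7): reg=0x10
After byte 4 (0x3A): reg=0xD6
After byte 5 (0xD8): reg=0x2A
After byte 6 (0xB5): reg=0xD4
After byte 7 (0xA9): reg=0x74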